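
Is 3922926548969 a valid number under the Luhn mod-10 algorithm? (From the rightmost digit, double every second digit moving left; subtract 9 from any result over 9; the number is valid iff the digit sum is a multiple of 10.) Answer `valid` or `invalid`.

valid

From the right, keep odd positions and double even positions (subtract 9 from any doubled value over 9):
  doubled (positions 2,4,...): 3 7 1 4 4 9 → sum 28
  kept (positions 1,3,...): 9 9 4 6 9 2 3 → sum 42
Total = 70.
70 mod 10 = 0, so the number is valid.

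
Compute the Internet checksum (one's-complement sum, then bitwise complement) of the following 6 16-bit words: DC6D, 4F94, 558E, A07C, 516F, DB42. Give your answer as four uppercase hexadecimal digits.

One's-complement addition (fold any carry out of bit 15 back into bit 0):
  0xDC6D + 0x4F94 = 0x12C01 → wrap carry → 0x2C02
  0x2C02 + 0x558E = 0x08190
  0x8190 + 0xA07C = 0x1220C → wrap carry → 0x220D
  0x220D + 0x516F = 0x0737C
  0x737C + 0xDB42 = 0x14EBE → wrap carry → 0x4EBF
One's-complement sum = 0x4EBF.
Checksum = ~0x4EBF & 0xFFFF = 0xB140.

B140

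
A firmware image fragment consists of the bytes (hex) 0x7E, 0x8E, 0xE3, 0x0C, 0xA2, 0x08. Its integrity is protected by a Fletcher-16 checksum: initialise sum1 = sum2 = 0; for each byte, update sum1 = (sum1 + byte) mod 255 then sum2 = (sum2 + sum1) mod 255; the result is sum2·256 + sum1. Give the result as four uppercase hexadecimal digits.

Running sums (mod 255):
  after byte 0 (0x7E): sum1=126, sum2=126
  after byte 1 (0x8E): sum1=13, sum2=139
  after byte 2 (0xE3): sum1=240, sum2=124
  after byte 3 (0x0C): sum1=252, sum2=121
  after byte 4 (0xA2): sum1=159, sum2=25
  after byte 5 (0x08): sum1=167, sum2=192
Checksum = sum2·256 + sum1 = 192·256 + 167 = 49319 = 0xC0A7.

C0A7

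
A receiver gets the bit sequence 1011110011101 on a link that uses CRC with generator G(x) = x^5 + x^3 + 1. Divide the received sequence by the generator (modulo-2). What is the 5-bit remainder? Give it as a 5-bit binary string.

11010

Modulo-2 division of 1011110011101 by 101001:
  pos 0: 101111 XOR 101001 = 000110
  pos 3: 110001 XOR 101001 = 011000
  pos 4: 110001 XOR 101001 = 011000
  pos 5: 110001 XOR 101001 = 011000
  pos 6: 110000 XOR 101001 = 011001
  pos 7: 110011 XOR 101001 = 011010
Remainder = 11010 (nonzero — an error is detected).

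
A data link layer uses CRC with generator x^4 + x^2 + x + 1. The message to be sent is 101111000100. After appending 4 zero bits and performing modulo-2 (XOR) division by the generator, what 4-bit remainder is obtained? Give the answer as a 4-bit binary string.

0011

Append 4 zeros: 1011110001000000. Divide by 10111 (XOR where the leading bit is 1):
  pos 0: 10111 XOR 10111 = 00000
  pos 5: 10001 XOR 10111 = 00110
  pos 7: 11000 XOR 10111 = 01111
  pos 8: 11110 XOR 10111 = 01001
  pos 9: 10010 XOR 10111 = 00101
  pos 11: 10100 XOR 10111 = 00011
Remainder (last 4 bits) = 0011. This is the CRC / FCS.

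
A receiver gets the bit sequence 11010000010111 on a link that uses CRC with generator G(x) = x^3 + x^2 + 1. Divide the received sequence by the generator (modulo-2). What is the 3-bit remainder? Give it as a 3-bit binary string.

000

Modulo-2 division of 11010000010111 by 1101:
  pos 0: 1101 XOR 1101 = 0000
  pos 9: 1011 XOR 1101 = 0110
  pos 10: 1101 XOR 1101 = 0000
Remainder = 000 (zero — the frame passes the CRC check).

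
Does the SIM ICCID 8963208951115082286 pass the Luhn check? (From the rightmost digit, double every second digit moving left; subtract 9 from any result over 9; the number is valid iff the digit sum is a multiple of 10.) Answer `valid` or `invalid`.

valid

From the right, keep odd positions and double even positions (subtract 9 from any doubled value over 9):
  doubled (positions 2,4,...): 7 4 0 2 2 9 0 6 9 → sum 39
  kept (positions 1,3,...): 6 2 8 5 1 5 8 2 6 8 → sum 51
Total = 90.
90 mod 10 = 0, so the number is valid.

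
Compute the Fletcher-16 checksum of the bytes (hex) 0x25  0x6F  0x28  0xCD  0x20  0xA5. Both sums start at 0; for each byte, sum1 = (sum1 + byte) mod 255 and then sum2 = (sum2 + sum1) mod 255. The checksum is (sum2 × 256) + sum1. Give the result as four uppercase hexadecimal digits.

Running sums (mod 255):
  after byte 0 (0x25): sum1=37, sum2=37
  after byte 1 (0x6F): sum1=148, sum2=185
  after byte 2 (0x28): sum1=188, sum2=118
  after byte 3 (0xCD): sum1=138, sum2=1
  after byte 4 (0x20): sum1=170, sum2=171
  after byte 5 (0xA5): sum1=80, sum2=251
Checksum = sum2·256 + sum1 = 251·256 + 80 = 64336 = 0xFB50.

FB50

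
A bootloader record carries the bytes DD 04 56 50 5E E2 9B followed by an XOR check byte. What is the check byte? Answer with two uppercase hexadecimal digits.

XOR the bytes together:
  start with 0xDD
  0xDD ⊕ 0x04 = 0xD9
  0xD9 ⊕ 0x56 = 0x8F
  0x8F ⊕ 0x50 = 0xDF
  0xDF ⊕ 0x5E = 0x81
  0x81 ⊕ 0xE2 = 0x63
  0x63 ⊕ 0x9B = 0xF8

F8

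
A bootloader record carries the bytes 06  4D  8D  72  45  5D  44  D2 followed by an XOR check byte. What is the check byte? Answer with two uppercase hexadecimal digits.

XOR the bytes together:
  start with 0x06
  0x06 ⊕ 0x4D = 0x4B
  0x4B ⊕ 0x8D = 0xC6
  0xC6 ⊕ 0x72 = 0xB4
  0xB4 ⊕ 0x45 = 0xF1
  0xF1 ⊕ 0x5D = 0xAC
  0xAC ⊕ 0x44 = 0xE8
  0xE8 ⊕ 0xD2 = 0x3A

3A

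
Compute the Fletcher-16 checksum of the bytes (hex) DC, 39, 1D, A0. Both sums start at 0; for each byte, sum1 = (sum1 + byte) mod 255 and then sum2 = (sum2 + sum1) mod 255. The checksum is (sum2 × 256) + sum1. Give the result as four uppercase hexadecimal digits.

Running sums (mod 255):
  after byte 0 (DC): sum1=220, sum2=220
  after byte 1 (39): sum1=22, sum2=242
  after byte 2 (1D): sum1=51, sum2=38
  after byte 3 (A0): sum1=211, sum2=249
Checksum = sum2·256 + sum1 = 249·256 + 211 = 63955 = 0xF9D3.

F9D3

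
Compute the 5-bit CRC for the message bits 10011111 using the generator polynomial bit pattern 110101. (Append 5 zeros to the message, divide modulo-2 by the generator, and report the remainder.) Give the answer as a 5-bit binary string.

10010

Append 5 zeros: 1001111100000. Divide by 110101 (XOR where the leading bit is 1):
  pos 0: 100111 XOR 110101 = 010010
  pos 1: 100101 XOR 110101 = 010000
  pos 2: 100001 XOR 110101 = 010100
  pos 3: 101000 XOR 110101 = 011101
  pos 4: 111010 XOR 110101 = 001111
  pos 6: 111100 XOR 110101 = 001001
Remainder (last 5 bits) = 10010. This is the CRC / FCS.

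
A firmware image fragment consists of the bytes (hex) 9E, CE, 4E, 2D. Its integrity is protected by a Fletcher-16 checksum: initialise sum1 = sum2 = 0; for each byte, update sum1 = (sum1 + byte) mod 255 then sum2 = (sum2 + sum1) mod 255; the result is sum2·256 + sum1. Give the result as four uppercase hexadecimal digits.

B0E8

Running sums (mod 255):
  after byte 0 (9E): sum1=158, sum2=158
  after byte 1 (CE): sum1=109, sum2=12
  after byte 2 (4E): sum1=187, sum2=199
  after byte 3 (2D): sum1=232, sum2=176
Checksum = sum2·256 + sum1 = 176·256 + 232 = 45288 = 0xB0E8.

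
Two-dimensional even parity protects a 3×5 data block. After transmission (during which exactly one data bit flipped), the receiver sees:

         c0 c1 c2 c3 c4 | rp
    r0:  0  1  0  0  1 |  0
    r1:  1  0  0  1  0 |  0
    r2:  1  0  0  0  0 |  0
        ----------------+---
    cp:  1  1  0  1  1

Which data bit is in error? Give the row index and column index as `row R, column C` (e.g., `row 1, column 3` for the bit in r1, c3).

Recompute each row's even parity and compare to rp:
  r0: data parity 0, sent rp 0 → ok
  r1: data parity 0, sent rp 0 → ok
  r2: data parity 1, sent rp 0 → mismatch
Recompute each column's even parity and compare to cp:
  c0: data parity 0, sent cp 1 → mismatch
  c1: data parity 1, sent cp 1 → ok
  c2: data parity 0, sent cp 0 → ok
  c3: data parity 1, sent cp 1 → ok
  c4: data parity 1, sent cp 1 → ok
Exactly one row (r2) and one column (c0) fail → the flipped bit is at their intersection.

row 2, column 0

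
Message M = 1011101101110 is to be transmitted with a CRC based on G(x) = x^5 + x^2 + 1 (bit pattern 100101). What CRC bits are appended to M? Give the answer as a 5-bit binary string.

01000

Append 5 zeros: 101110110111000000. Divide by 100101 (XOR where the leading bit is 1):
  pos 0: 101110 XOR 100101 = 001011
  pos 2: 101111 XOR 100101 = 001010
  pos 4: 101001 XOR 100101 = 001100
  pos 6: 110011 XOR 100101 = 010110
  pos 7: 101100 XOR 100101 = 001001
  pos 9: 100100 XOR 100101 = 000001
Remainder (last 5 bits) = 01000. This is the CRC / FCS.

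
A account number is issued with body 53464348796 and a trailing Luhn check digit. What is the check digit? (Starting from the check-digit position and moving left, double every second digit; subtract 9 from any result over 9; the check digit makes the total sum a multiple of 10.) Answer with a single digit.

Partial digits right→left: 6 9 7 8 4 3 4 6 4 3 5
Double every second digit counting from the check-digit position (so the 1st, 3rd, 5th, ... of the partial from the right).
  doubled (with −9 where >9): 3 5 8 8 8 1 → sum 33
  kept as-is: 9 8 3 6 3 → sum 29
Total = 33 + 29 = 62.
Check digit = (10 − (62 mod 10)) mod 10 = 8.

8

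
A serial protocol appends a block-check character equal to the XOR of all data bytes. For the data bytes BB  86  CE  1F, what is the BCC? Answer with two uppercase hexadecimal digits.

XOR the bytes together:
  start with 0xBB
  0xBB ⊕ 0x86 = 0x3D
  0x3D ⊕ 0xCE = 0xF3
  0xF3 ⊕ 0x1F = 0xEC

EC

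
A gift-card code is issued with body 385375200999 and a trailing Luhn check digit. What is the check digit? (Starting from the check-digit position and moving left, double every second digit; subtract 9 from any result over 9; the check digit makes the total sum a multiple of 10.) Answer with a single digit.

2

Partial digits right→left: 9 9 9 0 0 2 5 7 3 5 8 3
Double every second digit counting from the check-digit position (so the 1st, 3rd, 5th, ... of the partial from the right).
  doubled (with −9 where >9): 9 9 0 1 6 7 → sum 32
  kept as-is: 9 0 2 7 5 3 → sum 26
Total = 32 + 26 = 58.
Check digit = (10 − (58 mod 10)) mod 10 = 2.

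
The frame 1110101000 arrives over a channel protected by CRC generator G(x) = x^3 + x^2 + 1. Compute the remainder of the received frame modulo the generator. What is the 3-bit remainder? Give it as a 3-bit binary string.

Modulo-2 division of 1110101000 by 1101:
  pos 0: 1110 XOR 1101 = 0011
  pos 2: 1110 XOR 1101 = 0011
  pos 4: 1110 XOR 1101 = 0011
  pos 6: 1100 XOR 1101 = 0001
Remainder = 001 (nonzero — an error is detected).

001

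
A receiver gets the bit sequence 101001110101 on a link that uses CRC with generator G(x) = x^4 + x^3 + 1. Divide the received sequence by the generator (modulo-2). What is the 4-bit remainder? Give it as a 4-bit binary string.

0000

Modulo-2 division of 101001110101 by 11001:
  pos 0: 10100 XOR 11001 = 01101
  pos 1: 11011 XOR 11001 = 00010
  pos 4: 10110 XOR 11001 = 01111
  pos 5: 11111 XOR 11001 = 00110
  pos 7: 11001 XOR 11001 = 00000
Remainder = 0000 (zero — the frame passes the CRC check).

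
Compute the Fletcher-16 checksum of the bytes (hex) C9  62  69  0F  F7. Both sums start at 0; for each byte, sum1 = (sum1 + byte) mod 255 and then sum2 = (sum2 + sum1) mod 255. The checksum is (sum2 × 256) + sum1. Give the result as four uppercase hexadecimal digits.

Running sums (mod 255):
  after byte 0 (C9): sum1=201, sum2=201
  after byte 1 (62): sum1=44, sum2=245
  after byte 2 (69): sum1=149, sum2=139
  after byte 3 (0F): sum1=164, sum2=48
  after byte 4 (F7): sum1=156, sum2=204
Checksum = sum2·256 + sum1 = 204·256 + 156 = 52380 = 0xCC9C.

CC9C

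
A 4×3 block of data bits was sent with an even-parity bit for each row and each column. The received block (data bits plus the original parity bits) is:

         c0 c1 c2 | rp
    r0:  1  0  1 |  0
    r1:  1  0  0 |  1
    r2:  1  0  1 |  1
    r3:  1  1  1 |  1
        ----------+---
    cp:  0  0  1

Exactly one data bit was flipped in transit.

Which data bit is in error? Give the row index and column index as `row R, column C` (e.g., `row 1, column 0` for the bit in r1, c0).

row 2, column 1

Recompute each row's even parity and compare to rp:
  r0: data parity 0, sent rp 0 → ok
  r1: data parity 1, sent rp 1 → ok
  r2: data parity 0, sent rp 1 → mismatch
  r3: data parity 1, sent rp 1 → ok
Recompute each column's even parity and compare to cp:
  c0: data parity 0, sent cp 0 → ok
  c1: data parity 1, sent cp 0 → mismatch
  c2: data parity 1, sent cp 1 → ok
Exactly one row (r2) and one column (c1) fail → the flipped bit is at their intersection.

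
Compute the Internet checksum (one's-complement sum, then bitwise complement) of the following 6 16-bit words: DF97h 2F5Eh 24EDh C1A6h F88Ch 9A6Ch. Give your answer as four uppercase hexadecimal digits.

777C

One's-complement addition (fold any carry out of bit 15 back into bit 0):
  0xDF97 + 0x2F5E = 0x10EF5 → wrap carry → 0x0EF6
  0x0EF6 + 0x24ED = 0x033E3
  0x33E3 + 0xC1A6 = 0x0F589
  0xF589 + 0xF88C = 0x1EE15 → wrap carry → 0xEE16
  0xEE16 + 0x9A6C = 0x18882 → wrap carry → 0x8883
One's-complement sum = 0x8883.
Checksum = ~0x8883 & 0xFFFF = 0x777C.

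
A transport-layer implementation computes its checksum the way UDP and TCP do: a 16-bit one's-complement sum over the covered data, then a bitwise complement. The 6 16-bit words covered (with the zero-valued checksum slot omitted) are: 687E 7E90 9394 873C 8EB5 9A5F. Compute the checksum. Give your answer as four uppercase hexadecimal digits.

D50A

One's-complement addition (fold any carry out of bit 15 back into bit 0):
  0x687E + 0x7E90 = 0x0E70E
  0xE70E + 0x9394 = 0x17AA2 → wrap carry → 0x7AA3
  0x7AA3 + 0x873C = 0x101DF → wrap carry → 0x01E0
  0x01E0 + 0x8EB5 = 0x09095
  0x9095 + 0x9A5F = 0x12AF4 → wrap carry → 0x2AF5
One's-complement sum = 0x2AF5.
Checksum = ~0x2AF5 & 0xFFFF = 0xD50A.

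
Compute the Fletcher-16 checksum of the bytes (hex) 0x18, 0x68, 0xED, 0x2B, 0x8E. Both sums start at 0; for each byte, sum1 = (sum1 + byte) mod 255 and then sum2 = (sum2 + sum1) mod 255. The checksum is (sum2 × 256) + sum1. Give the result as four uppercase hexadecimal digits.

C828

Running sums (mod 255):
  after byte 0 (0x18): sum1=24, sum2=24
  after byte 1 (0x68): sum1=128, sum2=152
  after byte 2 (0xED): sum1=110, sum2=7
  after byte 3 (0x2B): sum1=153, sum2=160
  after byte 4 (0x8E): sum1=40, sum2=200
Checksum = sum2·256 + sum1 = 200·256 + 40 = 51240 = 0xC828.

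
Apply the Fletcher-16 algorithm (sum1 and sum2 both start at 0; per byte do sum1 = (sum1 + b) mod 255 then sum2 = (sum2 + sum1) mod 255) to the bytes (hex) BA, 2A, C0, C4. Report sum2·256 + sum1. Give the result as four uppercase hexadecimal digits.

Running sums (mod 255):
  after byte 0 (BA): sum1=186, sum2=186
  after byte 1 (2A): sum1=228, sum2=159
  after byte 2 (C0): sum1=165, sum2=69
  after byte 3 (C4): sum1=106, sum2=175
Checksum = sum2·256 + sum1 = 175·256 + 106 = 44906 = 0xAF6A.

AF6A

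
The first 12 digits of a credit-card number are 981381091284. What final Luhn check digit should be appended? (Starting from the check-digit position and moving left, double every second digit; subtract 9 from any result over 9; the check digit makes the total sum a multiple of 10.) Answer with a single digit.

7

Partial digits right→left: 4 8 2 1 9 0 1 8 3 1 8 9
Double every second digit counting from the check-digit position (so the 1st, 3rd, 5th, ... of the partial from the right).
  doubled (with −9 where >9): 8 4 9 2 6 7 → sum 36
  kept as-is: 8 1 0 8 1 9 → sum 27
Total = 36 + 27 = 63.
Check digit = (10 − (63 mod 10)) mod 10 = 7.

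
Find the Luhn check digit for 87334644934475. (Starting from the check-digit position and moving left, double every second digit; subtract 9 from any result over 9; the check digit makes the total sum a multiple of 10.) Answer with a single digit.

4

Partial digits right→left: 5 7 4 4 3 9 4 4 6 4 3 3 7 8
Double every second digit counting from the check-digit position (so the 1st, 3rd, 5th, ... of the partial from the right).
  doubled (with −9 where >9): 1 8 6 8 3 6 5 → sum 37
  kept as-is: 7 4 9 4 4 3 8 → sum 39
Total = 37 + 39 = 76.
Check digit = (10 − (76 mod 10)) mod 10 = 4.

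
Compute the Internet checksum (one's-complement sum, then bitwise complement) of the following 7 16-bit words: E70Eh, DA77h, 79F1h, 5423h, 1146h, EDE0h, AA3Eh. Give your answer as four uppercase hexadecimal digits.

One's-complement addition (fold any carry out of bit 15 back into bit 0):
  0xE70E + 0xDA77 = 0x1C185 → wrap carry → 0xC186
  0xC186 + 0x79F1 = 0x13B77 → wrap carry → 0x3B78
  0x3B78 + 0x5423 = 0x08F9B
  0x8F9B + 0x1146 = 0x0A0E1
  0xA0E1 + 0xEDE0 = 0x18EC1 → wrap carry → 0x8EC2
  0x8EC2 + 0xAA3E = 0x13900 → wrap carry → 0x3901
One's-complement sum = 0x3901.
Checksum = ~0x3901 & 0xFFFF = 0xC6FE.

C6FE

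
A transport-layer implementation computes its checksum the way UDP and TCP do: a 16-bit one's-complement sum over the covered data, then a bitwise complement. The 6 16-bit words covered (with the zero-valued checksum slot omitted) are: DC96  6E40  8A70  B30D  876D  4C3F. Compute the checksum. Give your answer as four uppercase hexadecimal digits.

One's-complement addition (fold any carry out of bit 15 back into bit 0):
  0xDC96 + 0x6E40 = 0x14AD6 → wrap carry → 0x4AD7
  0x4AD7 + 0x8A70 = 0x0D547
  0xD547 + 0xB30D = 0x18854 → wrap carry → 0x8855
  0x8855 + 0x876D = 0x10FC2 → wrap carry → 0x0FC3
  0x0FC3 + 0x4C3F = 0x05C02
One's-complement sum = 0x5C02.
Checksum = ~0x5C02 & 0xFFFF = 0xA3FD.

A3FD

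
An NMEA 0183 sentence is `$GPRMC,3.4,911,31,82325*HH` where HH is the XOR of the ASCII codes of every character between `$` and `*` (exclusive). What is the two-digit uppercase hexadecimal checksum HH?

67

XOR the ASCII codes of the payload characters:
  'G' = 0x47 → acc = 0x47
  'P' = 0x50 → acc = 0x17
  'R' = 0x52 → acc = 0x45
  'M' = 0x4D → acc = 0x08
  'C' = 0x43 → acc = 0x4B
  ',' = 0x2C → acc = 0x67
  '3' = 0x33 → acc = 0x54
  '.' = 0x2E → acc = 0x7A
  '4' = 0x34 → acc = 0x4E
  ',' = 0x2C → acc = 0x62
  '9' = 0x39 → acc = 0x5B
  '1' = 0x31 → acc = 0x6A
  '1' = 0x31 → acc = 0x5B
  ',' = 0x2C → acc = 0x77
  '3' = 0x33 → acc = 0x44
  '1' = 0x31 → acc = 0x75
  ',' = 0x2C → acc = 0x59
  '8' = 0x38 → acc = 0x61
  '2' = 0x32 → acc = 0x53
  '3' = 0x33 → acc = 0x60
  '2' = 0x32 → acc = 0x52
  '5' = 0x35 → acc = 0x67
Checksum = 0x67.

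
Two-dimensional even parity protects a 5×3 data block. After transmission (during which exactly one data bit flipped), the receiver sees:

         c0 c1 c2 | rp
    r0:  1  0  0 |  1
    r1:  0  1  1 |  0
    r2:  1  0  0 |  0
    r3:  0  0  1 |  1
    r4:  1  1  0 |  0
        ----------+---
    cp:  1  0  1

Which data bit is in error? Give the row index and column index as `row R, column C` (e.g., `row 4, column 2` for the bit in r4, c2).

Recompute each row's even parity and compare to rp:
  r0: data parity 1, sent rp 1 → ok
  r1: data parity 0, sent rp 0 → ok
  r2: data parity 1, sent rp 0 → mismatch
  r3: data parity 1, sent rp 1 → ok
  r4: data parity 0, sent rp 0 → ok
Recompute each column's even parity and compare to cp:
  c0: data parity 1, sent cp 1 → ok
  c1: data parity 0, sent cp 0 → ok
  c2: data parity 0, sent cp 1 → mismatch
Exactly one row (r2) and one column (c2) fail → the flipped bit is at their intersection.

row 2, column 2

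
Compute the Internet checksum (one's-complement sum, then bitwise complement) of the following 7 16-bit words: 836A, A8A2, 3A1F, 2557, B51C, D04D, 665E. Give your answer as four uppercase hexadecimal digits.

One's-complement addition (fold any carry out of bit 15 back into bit 0):
  0x836A + 0xA8A2 = 0x12C0C → wrap carry → 0x2C0D
  0x2C0D + 0x3A1F = 0x0662C
  0x662C + 0x2557 = 0x08B83
  0x8B83 + 0xB51C = 0x1409F → wrap carry → 0x40A0
  0x40A0 + 0xD04D = 0x110ED → wrap carry → 0x10EE
  0x10EE + 0x665E = 0x0774C
One's-complement sum = 0x774C.
Checksum = ~0x774C & 0xFFFF = 0x88B3.

88B3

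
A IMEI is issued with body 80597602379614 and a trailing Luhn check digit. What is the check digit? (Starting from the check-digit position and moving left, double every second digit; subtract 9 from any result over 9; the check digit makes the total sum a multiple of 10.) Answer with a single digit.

5

Partial digits right→left: 4 1 6 9 7 3 2 0 6 7 9 5 0 8
Double every second digit counting from the check-digit position (so the 1st, 3rd, 5th, ... of the partial from the right).
  doubled (with −9 where >9): 8 3 5 4 3 9 0 → sum 32
  kept as-is: 1 9 3 0 7 5 8 → sum 33
Total = 32 + 33 = 65.
Check digit = (10 − (65 mod 10)) mod 10 = 5.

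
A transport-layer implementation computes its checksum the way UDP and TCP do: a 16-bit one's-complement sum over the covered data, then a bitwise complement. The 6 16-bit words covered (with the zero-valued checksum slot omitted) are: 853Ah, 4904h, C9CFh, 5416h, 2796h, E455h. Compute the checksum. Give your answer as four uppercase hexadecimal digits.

One's-complement addition (fold any carry out of bit 15 back into bit 0):
  0x853A + 0x4904 = 0x0CE3E
  0xCE3E + 0xC9CF = 0x1980D → wrap carry → 0x980E
  0x980E + 0x5416 = 0x0EC24
  0xEC24 + 0x2796 = 0x113BA → wrap carry → 0x13BB
  0x13BB + 0xE455 = 0x0F810
One's-complement sum = 0xF810.
Checksum = ~0xF810 & 0xFFFF = 0x07EF.

07EF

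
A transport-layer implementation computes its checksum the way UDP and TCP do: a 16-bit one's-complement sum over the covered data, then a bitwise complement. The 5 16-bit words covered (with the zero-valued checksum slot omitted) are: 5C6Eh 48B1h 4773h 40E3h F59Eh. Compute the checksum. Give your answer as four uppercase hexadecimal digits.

DCEA

One's-complement addition (fold any carry out of bit 15 back into bit 0):
  0x5C6E + 0x48B1 = 0x0A51F
  0xA51F + 0x4773 = 0x0EC92
  0xEC92 + 0x40E3 = 0x12D75 → wrap carry → 0x2D76
  0x2D76 + 0xF59E = 0x12314 → wrap carry → 0x2315
One's-complement sum = 0x2315.
Checksum = ~0x2315 & 0xFFFF = 0xDCEA.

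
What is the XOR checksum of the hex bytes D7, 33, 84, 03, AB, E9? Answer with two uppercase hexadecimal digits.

21

XOR the bytes together:
  start with 0xD7
  0xD7 ⊕ 0x33 = 0xE4
  0xE4 ⊕ 0x84 = 0x60
  0x60 ⊕ 0x03 = 0x63
  0x63 ⊕ 0xAB = 0xC8
  0xC8 ⊕ 0xE9 = 0x21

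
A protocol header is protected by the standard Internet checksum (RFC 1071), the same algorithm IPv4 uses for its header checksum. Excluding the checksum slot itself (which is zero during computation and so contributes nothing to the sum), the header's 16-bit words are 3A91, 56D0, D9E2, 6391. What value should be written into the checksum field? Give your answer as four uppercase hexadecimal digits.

312A

One's-complement addition (fold any carry out of bit 15 back into bit 0):
  0x3A91 + 0x56D0 = 0x09161
  0x9161 + 0xD9E2 = 0x16B43 → wrap carry → 0x6B44
  0x6B44 + 0x6391 = 0x0CED5
One's-complement sum = 0xCED5.
Checksum = ~0xCED5 & 0xFFFF = 0x312A.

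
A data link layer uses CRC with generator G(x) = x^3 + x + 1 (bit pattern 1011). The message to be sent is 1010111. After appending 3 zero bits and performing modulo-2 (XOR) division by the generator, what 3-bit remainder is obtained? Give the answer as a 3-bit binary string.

111

Append 3 zeros: 1010111000. Divide by 1011 (XOR where the leading bit is 1):
  pos 0: 1010 XOR 1011 = 0001
  pos 3: 1111 XOR 1011 = 0100
  pos 4: 1000 XOR 1011 = 0011
  pos 6: 1100 XOR 1011 = 0111
Remainder (last 3 bits) = 111. This is the CRC / FCS.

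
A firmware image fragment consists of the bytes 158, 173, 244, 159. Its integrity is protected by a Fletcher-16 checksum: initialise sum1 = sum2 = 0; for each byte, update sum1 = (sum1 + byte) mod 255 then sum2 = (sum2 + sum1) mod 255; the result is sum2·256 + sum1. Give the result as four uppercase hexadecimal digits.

0DE0

Running sums (mod 255):
  after byte 0 (158): sum1=158, sum2=158
  after byte 1 (173): sum1=76, sum2=234
  after byte 2 (244): sum1=65, sum2=44
  after byte 3 (159): sum1=224, sum2=13
Checksum = sum2·256 + sum1 = 13·256 + 224 = 3552 = 0x0DE0.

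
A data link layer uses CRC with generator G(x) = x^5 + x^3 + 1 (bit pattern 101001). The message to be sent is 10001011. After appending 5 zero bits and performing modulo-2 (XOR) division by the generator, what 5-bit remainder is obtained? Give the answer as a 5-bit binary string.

11111

Append 5 zeros: 1000101100000. Divide by 101001 (XOR where the leading bit is 1):
  pos 0: 100010 XOR 101001 = 001011
  pos 2: 101111 XOR 101001 = 000110
  pos 5: 110000 XOR 101001 = 011001
  pos 6: 110010 XOR 101001 = 011011
  pos 7: 110110 XOR 101001 = 011111
Remainder (last 5 bits) = 11111. This is the CRC / FCS.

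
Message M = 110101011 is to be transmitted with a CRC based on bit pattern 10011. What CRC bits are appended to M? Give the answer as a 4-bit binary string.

Append 4 zeros: 1101010110000. Divide by 10011 (XOR where the leading bit is 1):
  pos 0: 11010 XOR 10011 = 01001
  pos 1: 10011 XOR 10011 = 00000
  pos 7: 11000 XOR 10011 = 01011
  pos 8: 10110 XOR 10011 = 00101
Remainder (last 4 bits) = 0101. This is the CRC / FCS.

0101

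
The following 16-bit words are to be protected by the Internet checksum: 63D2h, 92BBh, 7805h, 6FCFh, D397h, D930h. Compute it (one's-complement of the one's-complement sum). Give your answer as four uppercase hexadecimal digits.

74D4

One's-complement addition (fold any carry out of bit 15 back into bit 0):
  0x63D2 + 0x92BB = 0x0F68D
  0xF68D + 0x7805 = 0x16E92 → wrap carry → 0x6E93
  0x6E93 + 0x6FCF = 0x0DE62
  0xDE62 + 0xD397 = 0x1B1F9 → wrap carry → 0xB1FA
  0xB1FA + 0xD930 = 0x18B2A → wrap carry → 0x8B2B
One's-complement sum = 0x8B2B.
Checksum = ~0x8B2B & 0xFFFF = 0x74D4.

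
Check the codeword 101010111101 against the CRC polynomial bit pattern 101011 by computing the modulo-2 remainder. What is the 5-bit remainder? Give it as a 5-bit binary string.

Modulo-2 division of 101010111101 by 101011:
  pos 0: 101010 XOR 101011 = 000001
  pos 5: 111110 XOR 101011 = 010101
  pos 6: 101011 XOR 101011 = 000000
Remainder = 00000 (zero — the frame passes the CRC check).

00000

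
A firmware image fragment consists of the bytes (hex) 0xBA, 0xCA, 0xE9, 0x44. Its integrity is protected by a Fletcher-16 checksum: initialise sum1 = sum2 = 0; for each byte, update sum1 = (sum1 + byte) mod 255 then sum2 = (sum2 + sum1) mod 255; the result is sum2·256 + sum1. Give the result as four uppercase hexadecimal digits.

63B3

Running sums (mod 255):
  after byte 0 (0xBA): sum1=186, sum2=186
  after byte 1 (0xCA): sum1=133, sum2=64
  after byte 2 (0xE9): sum1=111, sum2=175
  after byte 3 (0x44): sum1=179, sum2=99
Checksum = sum2·256 + sum1 = 99·256 + 179 = 25523 = 0x63B3.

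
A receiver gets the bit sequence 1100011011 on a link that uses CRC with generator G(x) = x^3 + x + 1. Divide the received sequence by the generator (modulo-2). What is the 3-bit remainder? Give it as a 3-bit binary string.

Modulo-2 division of 1100011011 by 1011:
  pos 0: 1100 XOR 1011 = 0111
  pos 1: 1110 XOR 1011 = 0101
  pos 2: 1011 XOR 1011 = 0000
  pos 6: 1011 XOR 1011 = 0000
Remainder = 000 (zero — the frame passes the CRC check).

000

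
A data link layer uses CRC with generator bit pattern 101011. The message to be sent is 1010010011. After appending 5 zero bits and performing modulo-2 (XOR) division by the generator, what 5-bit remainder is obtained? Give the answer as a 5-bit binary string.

Append 5 zeros: 101001001100000. Divide by 101011 (XOR where the leading bit is 1):
  pos 0: 101001 XOR 101011 = 000010
  pos 4: 100011 XOR 101011 = 001000
  pos 6: 100000 XOR 101011 = 001011
  pos 8: 101100 XOR 101011 = 000111
Remainder (last 5 bits) = 01110. This is the CRC / FCS.

01110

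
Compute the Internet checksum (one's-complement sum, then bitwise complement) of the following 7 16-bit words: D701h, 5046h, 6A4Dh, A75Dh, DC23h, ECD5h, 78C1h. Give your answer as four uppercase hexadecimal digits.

One's-complement addition (fold any carry out of bit 15 back into bit 0):
  0xD701 + 0x5046 = 0x12747 → wrap carry → 0x2748
  0x2748 + 0x6A4D = 0x09195
  0x9195 + 0xA75D = 0x138F2 → wrap carry → 0x38F3
  0x38F3 + 0xDC23 = 0x11516 → wrap carry → 0x1517
  0x1517 + 0xECD5 = 0x101EC → wrap carry → 0x01ED
  0x01ED + 0x78C1 = 0x07AAE
One's-complement sum = 0x7AAE.
Checksum = ~0x7AAE & 0xFFFF = 0x8551.

8551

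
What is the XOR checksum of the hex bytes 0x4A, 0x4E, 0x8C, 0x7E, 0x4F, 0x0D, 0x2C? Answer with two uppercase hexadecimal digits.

98

XOR the bytes together:
  start with 0x4A
  0x4A ⊕ 0x4E = 0x04
  0x04 ⊕ 0x8C = 0x88
  0x88 ⊕ 0x7E = 0xF6
  0xF6 ⊕ 0x4F = 0xB9
  0xB9 ⊕ 0x0D = 0xB4
  0xB4 ⊕ 0x2C = 0x98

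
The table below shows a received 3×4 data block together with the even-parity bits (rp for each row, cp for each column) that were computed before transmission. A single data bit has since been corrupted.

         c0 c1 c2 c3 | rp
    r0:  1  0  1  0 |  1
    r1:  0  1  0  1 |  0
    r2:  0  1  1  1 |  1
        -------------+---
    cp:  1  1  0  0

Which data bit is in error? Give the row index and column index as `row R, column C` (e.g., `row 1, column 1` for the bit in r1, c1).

Recompute each row's even parity and compare to rp:
  r0: data parity 0, sent rp 1 → mismatch
  r1: data parity 0, sent rp 0 → ok
  r2: data parity 1, sent rp 1 → ok
Recompute each column's even parity and compare to cp:
  c0: data parity 1, sent cp 1 → ok
  c1: data parity 0, sent cp 1 → mismatch
  c2: data parity 0, sent cp 0 → ok
  c3: data parity 0, sent cp 0 → ok
Exactly one row (r0) and one column (c1) fail → the flipped bit is at their intersection.

row 0, column 1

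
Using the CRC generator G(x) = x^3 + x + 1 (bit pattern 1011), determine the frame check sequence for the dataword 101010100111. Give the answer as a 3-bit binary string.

101

Append 3 zeros: 101010100111000. Divide by 1011 (XOR where the leading bit is 1):
  pos 0: 1010 XOR 1011 = 0001
  pos 3: 1101 XOR 1011 = 0110
  pos 4: 1100 XOR 1011 = 0111
  pos 5: 1110 XOR 1011 = 0101
  pos 6: 1011 XOR 1011 = 0000
  pos 10: 1100 XOR 1011 = 0111
  pos 11: 1110 XOR 1011 = 0101
Remainder (last 3 bits) = 101. This is the CRC / FCS.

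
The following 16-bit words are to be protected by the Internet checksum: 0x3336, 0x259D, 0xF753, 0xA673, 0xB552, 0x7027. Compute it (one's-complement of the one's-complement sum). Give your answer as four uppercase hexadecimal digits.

One's-complement addition (fold any carry out of bit 15 back into bit 0):
  0x3336 + 0x259D = 0x058D3
  0x58D3 + 0xF753 = 0x15026 → wrap carry → 0x5027
  0x5027 + 0xA673 = 0x0F69A
  0xF69A + 0xB552 = 0x1ABEC → wrap carry → 0xABED
  0xABED + 0x7027 = 0x11C14 → wrap carry → 0x1C15
One's-complement sum = 0x1C15.
Checksum = ~0x1C15 & 0xFFFF = 0xE3EA.

E3EA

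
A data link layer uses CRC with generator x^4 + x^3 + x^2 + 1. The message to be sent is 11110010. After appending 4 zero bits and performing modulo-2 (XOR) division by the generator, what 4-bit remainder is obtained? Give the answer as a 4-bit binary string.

0100

Append 4 zeros: 111100100000. Divide by 11101 (XOR where the leading bit is 1):
  pos 0: 11110 XOR 11101 = 00011
  pos 3: 11010 XOR 11101 = 00111
  pos 5: 11100 XOR 11101 = 00001
Remainder (last 4 bits) = 0100. This is the CRC / FCS.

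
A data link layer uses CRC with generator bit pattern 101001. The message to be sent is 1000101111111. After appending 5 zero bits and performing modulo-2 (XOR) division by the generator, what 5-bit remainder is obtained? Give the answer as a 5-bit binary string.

00000

Append 5 zeros: 100010111111100000. Divide by 101001 (XOR where the leading bit is 1):
  pos 0: 100010 XOR 101001 = 001011
  pos 2: 101111 XOR 101001 = 000110
  pos 5: 110111 XOR 101001 = 011110
  pos 6: 111101 XOR 101001 = 010100
  pos 7: 101001 XOR 101001 = 000000
Remainder (last 5 bits) = 00000. This is the CRC / FCS.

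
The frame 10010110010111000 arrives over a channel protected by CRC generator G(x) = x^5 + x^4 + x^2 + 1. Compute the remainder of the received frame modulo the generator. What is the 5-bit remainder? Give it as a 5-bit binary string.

00000

Modulo-2 division of 10010110010111000 by 110101:
  pos 0: 100101 XOR 110101 = 010000
  pos 1: 100001 XOR 110101 = 010100
  pos 2: 101000 XOR 110101 = 011101
  pos 3: 111010 XOR 110101 = 001111
  pos 5: 111110 XOR 110101 = 001011
  pos 7: 101111 XOR 110101 = 011010
  pos 8: 110101 XOR 110101 = 000000
Remainder = 00000 (zero — the frame passes the CRC check).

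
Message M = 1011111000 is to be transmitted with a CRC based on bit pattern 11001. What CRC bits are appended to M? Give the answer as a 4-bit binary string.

Append 4 zeros: 10111110000000. Divide by 11001 (XOR where the leading bit is 1):
  pos 0: 10111 XOR 11001 = 01110
  pos 1: 11101 XOR 11001 = 00100
  pos 3: 10010 XOR 11001 = 01011
  pos 4: 10110 XOR 11001 = 01111
  pos 5: 11110 XOR 11001 = 00111
  pos 7: 11100 XOR 11001 = 00101
  pos 9: 10100 XOR 11001 = 01101
Remainder (last 4 bits) = 1101. This is the CRC / FCS.

1101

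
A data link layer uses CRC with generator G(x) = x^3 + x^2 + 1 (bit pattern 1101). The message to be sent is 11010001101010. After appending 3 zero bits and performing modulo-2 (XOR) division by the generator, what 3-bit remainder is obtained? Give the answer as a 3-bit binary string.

Append 3 zeros: 11010001101010000. Divide by 1101 (XOR where the leading bit is 1):
  pos 0: 1101 XOR 1101 = 0000
  pos 7: 1101 XOR 1101 = 0000
  pos 12: 1000 XOR 1101 = 0101
  pos 13: 1010 XOR 1101 = 0111
Remainder (last 3 bits) = 111. This is the CRC / FCS.

111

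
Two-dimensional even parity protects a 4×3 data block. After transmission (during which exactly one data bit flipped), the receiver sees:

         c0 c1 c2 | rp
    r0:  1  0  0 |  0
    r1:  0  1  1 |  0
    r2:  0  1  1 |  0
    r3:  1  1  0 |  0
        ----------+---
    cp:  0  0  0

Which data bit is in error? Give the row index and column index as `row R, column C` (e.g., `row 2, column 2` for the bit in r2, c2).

Recompute each row's even parity and compare to rp:
  r0: data parity 1, sent rp 0 → mismatch
  r1: data parity 0, sent rp 0 → ok
  r2: data parity 0, sent rp 0 → ok
  r3: data parity 0, sent rp 0 → ok
Recompute each column's even parity and compare to cp:
  c0: data parity 0, sent cp 0 → ok
  c1: data parity 1, sent cp 0 → mismatch
  c2: data parity 0, sent cp 0 → ok
Exactly one row (r0) and one column (c1) fail → the flipped bit is at their intersection.

row 0, column 1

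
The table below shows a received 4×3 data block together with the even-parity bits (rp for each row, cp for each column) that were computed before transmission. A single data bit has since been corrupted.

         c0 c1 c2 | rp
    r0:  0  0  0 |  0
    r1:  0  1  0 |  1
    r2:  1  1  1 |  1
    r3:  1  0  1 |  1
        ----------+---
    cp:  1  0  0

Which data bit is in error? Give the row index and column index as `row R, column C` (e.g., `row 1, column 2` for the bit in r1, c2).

row 3, column 0

Recompute each row's even parity and compare to rp:
  r0: data parity 0, sent rp 0 → ok
  r1: data parity 1, sent rp 1 → ok
  r2: data parity 1, sent rp 1 → ok
  r3: data parity 0, sent rp 1 → mismatch
Recompute each column's even parity and compare to cp:
  c0: data parity 0, sent cp 1 → mismatch
  c1: data parity 0, sent cp 0 → ok
  c2: data parity 0, sent cp 0 → ok
Exactly one row (r3) and one column (c0) fail → the flipped bit is at their intersection.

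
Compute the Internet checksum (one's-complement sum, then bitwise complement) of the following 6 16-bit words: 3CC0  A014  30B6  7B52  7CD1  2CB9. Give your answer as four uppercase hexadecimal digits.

One's-complement addition (fold any carry out of bit 15 back into bit 0):
  0x3CC0 + 0xA014 = 0x0DCD4
  0xDCD4 + 0x30B6 = 0x10D8A → wrap carry → 0x0D8B
  0x0D8B + 0x7B52 = 0x088DD
  0x88DD + 0x7CD1 = 0x105AE → wrap carry → 0x05AF
  0x05AF + 0x2CB9 = 0x03268
One's-complement sum = 0x3268.
Checksum = ~0x3268 & 0xFFFF = 0xCD97.

CD97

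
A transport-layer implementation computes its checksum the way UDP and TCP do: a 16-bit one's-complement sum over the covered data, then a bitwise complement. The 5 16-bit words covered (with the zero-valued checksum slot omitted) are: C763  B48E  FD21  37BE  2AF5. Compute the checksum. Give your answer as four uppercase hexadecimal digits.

One's-complement addition (fold any carry out of bit 15 back into bit 0):
  0xC763 + 0xB48E = 0x17BF1 → wrap carry → 0x7BF2
  0x7BF2 + 0xFD21 = 0x17913 → wrap carry → 0x7914
  0x7914 + 0x37BE = 0x0B0D2
  0xB0D2 + 0x2AF5 = 0x0DBC7
One's-complement sum = 0xDBC7.
Checksum = ~0xDBC7 & 0xFFFF = 0x2438.

2438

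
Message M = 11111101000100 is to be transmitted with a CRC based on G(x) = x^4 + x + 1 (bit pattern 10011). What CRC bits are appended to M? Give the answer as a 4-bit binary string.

Append 4 zeros: 111111010001000000. Divide by 10011 (XOR where the leading bit is 1):
  pos 0: 11111 XOR 10011 = 01100
  pos 1: 11001 XOR 10011 = 01010
  pos 2: 10100 XOR 10011 = 00111
  pos 4: 11110 XOR 10011 = 01101
  pos 5: 11010 XOR 10011 = 01001
  pos 6: 10010 XOR 10011 = 00001
  pos 10: 11000 XOR 10011 = 01011
  pos 11: 10110 XOR 10011 = 00101
  pos 13: 10100 XOR 10011 = 00111
Remainder (last 4 bits) = 0111. This is the CRC / FCS.

0111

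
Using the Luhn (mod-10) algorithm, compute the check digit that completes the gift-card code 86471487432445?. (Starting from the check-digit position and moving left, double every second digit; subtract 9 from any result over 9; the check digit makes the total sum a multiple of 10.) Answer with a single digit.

3

Partial digits right→left: 5 4 4 2 3 4 7 8 4 1 7 4 6 8
Double every second digit counting from the check-digit position (so the 1st, 3rd, 5th, ... of the partial from the right).
  doubled (with −9 where >9): 1 8 6 5 8 5 3 → sum 36
  kept as-is: 4 2 4 8 1 4 8 → sum 31
Total = 36 + 31 = 67.
Check digit = (10 − (67 mod 10)) mod 10 = 3.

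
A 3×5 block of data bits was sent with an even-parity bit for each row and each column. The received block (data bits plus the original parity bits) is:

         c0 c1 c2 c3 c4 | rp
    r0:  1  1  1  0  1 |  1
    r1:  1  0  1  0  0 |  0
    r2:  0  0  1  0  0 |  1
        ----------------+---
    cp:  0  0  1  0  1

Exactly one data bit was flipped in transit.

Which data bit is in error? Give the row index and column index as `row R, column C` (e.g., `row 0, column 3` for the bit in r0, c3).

row 0, column 1

Recompute each row's even parity and compare to rp:
  r0: data parity 0, sent rp 1 → mismatch
  r1: data parity 0, sent rp 0 → ok
  r2: data parity 1, sent rp 1 → ok
Recompute each column's even parity and compare to cp:
  c0: data parity 0, sent cp 0 → ok
  c1: data parity 1, sent cp 0 → mismatch
  c2: data parity 1, sent cp 1 → ok
  c3: data parity 0, sent cp 0 → ok
  c4: data parity 1, sent cp 1 → ok
Exactly one row (r0) and one column (c1) fail → the flipped bit is at their intersection.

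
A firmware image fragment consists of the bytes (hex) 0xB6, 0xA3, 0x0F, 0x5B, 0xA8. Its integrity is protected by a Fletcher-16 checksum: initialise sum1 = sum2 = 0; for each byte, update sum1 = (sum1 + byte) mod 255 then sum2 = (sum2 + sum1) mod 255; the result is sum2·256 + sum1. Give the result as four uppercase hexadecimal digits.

AC6D

Running sums (mod 255):
  after byte 0 (0xB6): sum1=182, sum2=182
  after byte 1 (0xA3): sum1=90, sum2=17
  after byte 2 (0x0F): sum1=105, sum2=122
  after byte 3 (0x5B): sum1=196, sum2=63
  after byte 4 (0xA8): sum1=109, sum2=172
Checksum = sum2·256 + sum1 = 172·256 + 109 = 44141 = 0xAC6D.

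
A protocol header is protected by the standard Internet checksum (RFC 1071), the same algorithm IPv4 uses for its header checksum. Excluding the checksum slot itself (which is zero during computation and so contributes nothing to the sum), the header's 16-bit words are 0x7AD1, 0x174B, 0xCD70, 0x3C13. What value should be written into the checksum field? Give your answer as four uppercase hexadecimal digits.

One's-complement addition (fold any carry out of bit 15 back into bit 0):
  0x7AD1 + 0x174B = 0x0921C
  0x921C + 0xCD70 = 0x15F8C → wrap carry → 0x5F8D
  0x5F8D + 0x3C13 = 0x09BA0
One's-complement sum = 0x9BA0.
Checksum = ~0x9BA0 & 0xFFFF = 0x645F.

645F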